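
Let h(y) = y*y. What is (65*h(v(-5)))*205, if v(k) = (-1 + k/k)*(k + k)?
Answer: 0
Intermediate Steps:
v(k) = 0 (v(k) = (-1 + 1)*(2*k) = 0*(2*k) = 0)
h(y) = y²
(65*h(v(-5)))*205 = (65*0²)*205 = (65*0)*205 = 0*205 = 0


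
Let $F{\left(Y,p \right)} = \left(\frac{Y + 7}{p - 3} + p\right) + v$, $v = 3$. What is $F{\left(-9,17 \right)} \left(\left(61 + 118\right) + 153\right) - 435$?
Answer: $\frac{43103}{7} \approx 6157.6$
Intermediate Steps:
$F{\left(Y,p \right)} = 3 + p + \frac{7 + Y}{-3 + p}$ ($F{\left(Y,p \right)} = \left(\frac{Y + 7}{p - 3} + p\right) + 3 = \left(\frac{7 + Y}{-3 + p} + p\right) + 3 = \left(p + \frac{7 + Y}{-3 + p}\right) + 3 = 3 + p + \frac{7 + Y}{-3 + p}$)
$F{\left(-9,17 \right)} \left(\left(61 + 118\right) + 153\right) - 435 = \frac{-2 - 9 + 17^{2}}{-3 + 17} \left(\left(61 + 118\right) + 153\right) - 435 = \frac{-2 - 9 + 289}{14} \left(179 + 153\right) - 435 = \frac{1}{14} \cdot 278 \cdot 332 - 435 = \frac{139}{7} \cdot 332 - 435 = \frac{46148}{7} - 435 = \frac{43103}{7}$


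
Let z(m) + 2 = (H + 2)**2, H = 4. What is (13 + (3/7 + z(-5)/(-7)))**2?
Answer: 3600/49 ≈ 73.469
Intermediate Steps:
z(m) = 34 (z(m) = -2 + (4 + 2)**2 = -2 + 6**2 = -2 + 36 = 34)
(13 + (3/7 + z(-5)/(-7)))**2 = (13 + (3/7 + 34/(-7)))**2 = (13 + (3*(1/7) + 34*(-1/7)))**2 = (13 + (3/7 - 34/7))**2 = (13 - 31/7)**2 = (60/7)**2 = 3600/49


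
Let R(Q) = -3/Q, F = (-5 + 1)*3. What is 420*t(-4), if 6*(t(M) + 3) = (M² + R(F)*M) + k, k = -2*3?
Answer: -630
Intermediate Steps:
F = -12 (F = -4*3 = -12)
k = -6
t(M) = -4 + M²/6 + M/24 (t(M) = -3 + ((M² + (-3/(-12))*M) - 6)/6 = -3 + ((M² + (-3*(-1/12))*M) - 6)/6 = -3 + ((M² + M/4) - 6)/6 = -3 + (-6 + M² + M/4)/6 = -3 + (-1 + M²/6 + M/24) = -4 + M²/6 + M/24)
420*t(-4) = 420*(-4 + (⅙)*(-4)² + (1/24)*(-4)) = 420*(-4 + (⅙)*16 - ⅙) = 420*(-4 + 8/3 - ⅙) = 420*(-3/2) = -630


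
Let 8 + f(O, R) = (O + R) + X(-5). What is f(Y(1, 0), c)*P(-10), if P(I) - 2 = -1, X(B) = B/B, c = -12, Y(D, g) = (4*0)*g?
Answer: -19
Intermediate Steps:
Y(D, g) = 0 (Y(D, g) = 0*g = 0)
X(B) = 1
P(I) = 1 (P(I) = 2 - 1 = 1)
f(O, R) = -7 + O + R (f(O, R) = -8 + ((O + R) + 1) = -8 + (1 + O + R) = -7 + O + R)
f(Y(1, 0), c)*P(-10) = (-7 + 0 - 12)*1 = -19*1 = -19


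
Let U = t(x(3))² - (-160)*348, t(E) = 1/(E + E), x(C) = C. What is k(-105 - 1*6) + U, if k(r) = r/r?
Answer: 2004517/36 ≈ 55681.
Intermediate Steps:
t(E) = 1/(2*E)
k(r) = 1
U = 2004481/36 (U = ((½)/3)² - (-160)*348 = ((½)*(⅓))² - 1*(-55680) = (⅙)² + 55680 = 1/36 + 55680 = 2004481/36 ≈ 55680.)
k(-105 - 1*6) + U = 1 + 2004481/36 = 2004517/36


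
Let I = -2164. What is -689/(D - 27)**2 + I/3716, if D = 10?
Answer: -796430/268481 ≈ -2.9664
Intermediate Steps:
-689/(D - 27)**2 + I/3716 = -689/(10 - 27)**2 - 2164/3716 = -689/((-17)**2) - 2164*1/3716 = -689/289 - 541/929 = -796430/268481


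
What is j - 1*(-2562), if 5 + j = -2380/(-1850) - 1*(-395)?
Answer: 546358/185 ≈ 2953.3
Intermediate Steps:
j = 72388/185 (j = -5 + (-2380/(-1850) - 1*(-395)) = -5 + (-2380*(-1/1850) + 395) = -5 + (238/185 + 395) = -5 + 73313/185 = 72388/185 ≈ 391.29)
j - 1*(-2562) = 72388/185 - 1*(-2562) = 72388/185 + 2562 = 546358/185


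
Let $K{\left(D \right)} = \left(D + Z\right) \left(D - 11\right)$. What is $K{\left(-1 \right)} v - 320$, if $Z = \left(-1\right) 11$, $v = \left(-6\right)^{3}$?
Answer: $-31424$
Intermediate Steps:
$v = -216$
$Z = -11$
$K{\left(D \right)} = \left(-11 + D\right)^{2}$ ($K{\left(D \right)} = \left(D - 11\right) \left(D - 11\right) = \left(-11 + D\right) \left(-11 + D\right) = \left(-11 + D\right)^{2}$)
$K{\left(-1 \right)} v - 320 = \left(121 + \left(-1\right)^{2} - -22\right) \left(-216\right) - 320 = \left(121 + 1 + 22\right) \left(-216\right) - 320 = 144 \left(-216\right) - 320 = -31104 - 320 = -31424$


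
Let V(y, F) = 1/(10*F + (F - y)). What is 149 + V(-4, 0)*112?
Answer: 177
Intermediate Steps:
V(y, F) = 1/(-y + 11*F)
149 + V(-4, 0)*112 = 149 + 112/(-1*(-4) + 11*0) = 149 + 112/(4 + 0) = 149 + 112/4 = 149 + (¼)*112 = 149 + 28 = 177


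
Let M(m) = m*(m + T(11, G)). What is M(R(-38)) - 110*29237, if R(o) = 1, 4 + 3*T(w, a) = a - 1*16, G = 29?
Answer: -3216066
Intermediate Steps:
T(w, a) = -20/3 + a/3 (T(w, a) = -4/3 + (a - 1*16)/3 = -4/3 + (a - 16)/3 = -4/3 + (-16 + a)/3 = -4/3 + (-16/3 + a/3) = -20/3 + a/3)
M(m) = m*(3 + m) (M(m) = m*(m + (-20/3 + (1/3)*29)) = m*(m + (-20/3 + 29/3)) = m*(m + 3) = m*(3 + m))
M(R(-38)) - 110*29237 = 1*(3 + 1) - 110*29237 = 1*4 - 1*3216070 = 4 - 3216070 = -3216066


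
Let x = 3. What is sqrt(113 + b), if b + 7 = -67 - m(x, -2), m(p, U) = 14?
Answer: 5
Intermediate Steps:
b = -88 (b = -7 + (-67 - 1*14) = -7 + (-67 - 14) = -7 - 81 = -88)
sqrt(113 + b) = sqrt(113 - 88) = sqrt(25) = 5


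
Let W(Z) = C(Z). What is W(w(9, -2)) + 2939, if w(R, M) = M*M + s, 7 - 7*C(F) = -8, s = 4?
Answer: 20588/7 ≈ 2941.1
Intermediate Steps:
C(F) = 15/7 (C(F) = 1 - 1/7*(-8) = 1 + 8/7 = 15/7)
w(R, M) = 4 + M**2 (w(R, M) = M*M + 4 = M**2 + 4 = 4 + M**2)
W(Z) = 15/7
W(w(9, -2)) + 2939 = 15/7 + 2939 = 20588/7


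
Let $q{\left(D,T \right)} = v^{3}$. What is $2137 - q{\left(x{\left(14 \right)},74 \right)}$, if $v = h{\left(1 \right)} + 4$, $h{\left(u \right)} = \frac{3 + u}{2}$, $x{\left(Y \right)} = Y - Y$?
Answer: $1921$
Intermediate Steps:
$x{\left(Y \right)} = 0$
$h{\left(u \right)} = \frac{3}{2} + \frac{u}{2}$ ($h{\left(u \right)} = \left(3 + u\right) \frac{1}{2} = \frac{3}{2} + \frac{u}{2}$)
$v = 6$ ($v = \left(\frac{3}{2} + \frac{1}{2} \cdot 1\right) + 4 = \left(\frac{3}{2} + \frac{1}{2}\right) + 4 = 2 + 4 = 6$)
$q{\left(D,T \right)} = 216$ ($q{\left(D,T \right)} = 6^{3} = 216$)
$2137 - q{\left(x{\left(14 \right)},74 \right)} = 2137 - 216 = 1921$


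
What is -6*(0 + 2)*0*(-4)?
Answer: 0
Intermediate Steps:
-6*(0 + 2)*0*(-4) = -12*0*(-4) = -6*0*(-4) = 0*(-4) = 0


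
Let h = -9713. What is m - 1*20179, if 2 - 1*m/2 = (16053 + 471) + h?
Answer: -33797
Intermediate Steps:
m = -13618 (m = 4 - 2*((16053 + 471) - 9713) = 4 - 2*(16524 - 9713) = 4 - 2*6811 = 4 - 13622 = -13618)
m - 1*20179 = -13618 - 1*20179 = -13618 - 20179 = -33797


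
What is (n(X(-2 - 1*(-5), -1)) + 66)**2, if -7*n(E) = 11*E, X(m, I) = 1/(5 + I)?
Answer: 3374569/784 ≈ 4304.3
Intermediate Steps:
n(E) = -11*E/7
(n(X(-2 - 1*(-5), -1)) + 66)**2 = (-11/(7*(5 - 1)) + 66)**2 = (-11/7/4 + 66)**2 = (-11/7*1/4 + 66)**2 = (-11/28 + 66)**2 = (1837/28)**2 = 3374569/784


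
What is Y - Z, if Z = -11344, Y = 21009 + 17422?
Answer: 49775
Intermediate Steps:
Y = 38431
Y - Z = 38431 - 1*(-11344) = 38431 + 11344 = 49775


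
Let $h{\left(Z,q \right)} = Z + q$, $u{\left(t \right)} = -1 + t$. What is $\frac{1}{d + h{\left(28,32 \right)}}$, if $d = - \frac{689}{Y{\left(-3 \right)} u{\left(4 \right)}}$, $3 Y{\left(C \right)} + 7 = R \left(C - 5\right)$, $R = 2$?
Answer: $\frac{23}{2069} \approx 0.011116$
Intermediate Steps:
$Y{\left(C \right)} = - \frac{17}{3} + \frac{2 C}{3}$ ($Y{\left(C \right)} = - \frac{7}{3} + \frac{2 \left(C - 5\right)}{3} = - \frac{7}{3} + \frac{2 \left(-5 + C\right)}{3} = - \frac{7}{3} + \frac{-10 + 2 C}{3} = - \frac{7}{3} + \left(- \frac{10}{3} + \frac{2 C}{3}\right) = - \frac{17}{3} + \frac{2 C}{3}$)
$d = \frac{689}{23}$ ($d = - \frac{689}{\left(- \frac{17}{3} + \frac{2}{3} \left(-3\right)\right) \left(-1 + 4\right)} = - \frac{689}{\left(- \frac{17}{3} - 2\right) 3} = - \frac{689}{\left(- \frac{23}{3}\right) 3} = - \frac{689}{-23} = \left(-689\right) \left(- \frac{1}{23}\right) = \frac{689}{23} \approx 29.957$)
$\frac{1}{d + h{\left(28,32 \right)}} = \frac{1}{\frac{689}{23} + \left(28 + 32\right)} = \frac{1}{\frac{689}{23} + 60} = \frac{1}{\frac{2069}{23}} = \frac{23}{2069}$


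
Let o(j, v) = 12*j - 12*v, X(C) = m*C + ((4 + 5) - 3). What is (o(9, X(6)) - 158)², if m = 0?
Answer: 14884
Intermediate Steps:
X(C) = 6 (X(C) = 0*C + ((4 + 5) - 3) = 0 + (9 - 3) = 0 + 6 = 6)
o(j, v) = -12*v + 12*j
(o(9, X(6)) - 158)² = ((-12*6 + 12*9) - 158)² = ((-72 + 108) - 158)² = (36 - 158)² = (-122)² = 14884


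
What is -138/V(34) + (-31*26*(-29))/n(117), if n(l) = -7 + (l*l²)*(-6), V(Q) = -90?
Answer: 44134429/28829055 ≈ 1.5309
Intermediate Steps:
n(l) = -7 - 6*l³ (n(l) = -7 + l³*(-6) = -7 - 6*l³)
-138/V(34) + (-31*26*(-29))/n(117) = -138/(-90) + (-31*26*(-29))/(-7 - 6*117³) = -138*(-1/90) + (-806*(-29))/(-7 - 6*1601613) = 23/15 + 23374/(-7 - 9609678) = 23/15 + 23374/(-9609685) = 23/15 + 23374*(-1/9609685) = 23/15 - 23374/9609685 = 44134429/28829055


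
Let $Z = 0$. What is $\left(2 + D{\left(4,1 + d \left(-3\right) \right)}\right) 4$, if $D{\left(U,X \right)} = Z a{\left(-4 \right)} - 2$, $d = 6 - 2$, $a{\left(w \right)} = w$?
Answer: $0$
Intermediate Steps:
$d = 4$ ($d = 6 - 2 = 4$)
$D{\left(U,X \right)} = -2$ ($D{\left(U,X \right)} = 0 \left(-4\right) - 2 = 0 - 2 = -2$)
$\left(2 + D{\left(4,1 + d \left(-3\right) \right)}\right) 4 = \left(2 - 2\right) 4 = 0 \cdot 4 = 0$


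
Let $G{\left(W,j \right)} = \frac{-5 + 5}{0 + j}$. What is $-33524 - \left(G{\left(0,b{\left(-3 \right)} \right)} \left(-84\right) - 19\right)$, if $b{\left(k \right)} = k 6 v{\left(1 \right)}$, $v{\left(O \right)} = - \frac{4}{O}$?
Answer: $-33505$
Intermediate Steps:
$b{\left(k \right)} = - 24 k$ ($b{\left(k \right)} = k 6 \left(- \frac{4}{1}\right) = 6 k \left(\left(-4\right) 1\right) = 6 k \left(-4\right) = - 24 k$)
$G{\left(W,j \right)} = 0$ ($G{\left(W,j \right)} = \frac{0}{j} = 0$)
$-33524 - \left(G{\left(0,b{\left(-3 \right)} \right)} \left(-84\right) - 19\right) = -33524 - \left(0 \left(-84\right) - 19\right) = -33524 - \left(0 + \left(-49 + 30\right)\right) = -33524 - \left(0 - 19\right) = -33524 - -19 = -33524 + 19 = -33505$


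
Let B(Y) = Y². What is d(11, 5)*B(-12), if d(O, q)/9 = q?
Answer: 6480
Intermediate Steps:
d(O, q) = 9*q
d(11, 5)*B(-12) = (9*5)*(-12)² = 45*144 = 6480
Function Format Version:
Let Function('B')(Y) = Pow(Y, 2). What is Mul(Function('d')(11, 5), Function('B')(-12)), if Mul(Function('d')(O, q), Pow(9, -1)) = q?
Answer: 6480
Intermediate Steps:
Function('d')(O, q) = Mul(9, q)
Mul(Function('d')(11, 5), Function('B')(-12)) = Mul(Mul(9, 5), Pow(-12, 2)) = Mul(45, 144) = 6480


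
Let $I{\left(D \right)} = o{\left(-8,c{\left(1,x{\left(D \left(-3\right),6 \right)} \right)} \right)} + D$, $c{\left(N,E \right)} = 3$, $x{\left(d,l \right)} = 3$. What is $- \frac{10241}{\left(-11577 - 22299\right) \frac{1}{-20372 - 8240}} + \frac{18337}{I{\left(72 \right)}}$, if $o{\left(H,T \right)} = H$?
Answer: $- \frac{4532951819}{542016} \approx -8363.1$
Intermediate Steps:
$I{\left(D \right)} = -8 + D$
$- \frac{10241}{\left(-11577 - 22299\right) \frac{1}{-20372 - 8240}} + \frac{18337}{I{\left(72 \right)}} = - \frac{10241}{\left(-11577 - 22299\right) \frac{1}{-20372 - 8240}} + \frac{18337}{-8 + 72} = - \frac{10241}{\left(-33876\right) \frac{1}{-28612}} + \frac{18337}{64} = - \frac{10241}{\left(-33876\right) \left(- \frac{1}{28612}\right)} + 18337 \cdot \frac{1}{64} = - \frac{10241}{\frac{8469}{7153}} + \frac{18337}{64} = \left(-10241\right) \frac{7153}{8469} + \frac{18337}{64} = - \frac{73253873}{8469} + \frac{18337}{64} = - \frac{4532951819}{542016}$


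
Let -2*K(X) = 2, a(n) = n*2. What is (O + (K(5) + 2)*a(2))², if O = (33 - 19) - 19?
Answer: 1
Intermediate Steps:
a(n) = 2*n
K(X) = -1 (K(X) = -½*2 = -1)
O = -5 (O = 14 - 19 = -5)
(O + (K(5) + 2)*a(2))² = (-5 + (-1 + 2)*(2*2))² = (-5 + 1*4)² = (-5 + 4)² = (-1)² = 1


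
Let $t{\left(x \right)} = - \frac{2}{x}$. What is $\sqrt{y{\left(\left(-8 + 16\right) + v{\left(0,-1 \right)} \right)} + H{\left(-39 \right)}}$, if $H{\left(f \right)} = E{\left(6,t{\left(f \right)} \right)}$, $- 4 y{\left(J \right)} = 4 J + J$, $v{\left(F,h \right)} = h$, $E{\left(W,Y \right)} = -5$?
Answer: $\frac{i \sqrt{55}}{2} \approx 3.7081 i$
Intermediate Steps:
$y{\left(J \right)} = - \frac{5 J}{4}$ ($y{\left(J \right)} = - \frac{4 J + J}{4} = - \frac{5 J}{4}$)
$H{\left(f \right)} = -5$
$\sqrt{y{\left(\left(-8 + 16\right) + v{\left(0,-1 \right)} \right)} + H{\left(-39 \right)}} = \sqrt{- \frac{5 \left(\left(-8 + 16\right) - 1\right)}{4} - 5} = \sqrt{- \frac{5 \left(8 - 1\right)}{4} - 5} = \sqrt{\left(- \frac{5}{4}\right) 7 - 5} = \sqrt{- \frac{35}{4} - 5} = \sqrt{- \frac{55}{4}} = \frac{i \sqrt{55}}{2}$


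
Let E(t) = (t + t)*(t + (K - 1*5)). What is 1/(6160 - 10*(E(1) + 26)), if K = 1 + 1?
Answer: 1/5940 ≈ 0.00016835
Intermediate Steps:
K = 2
E(t) = 2*t*(-3 + t) (E(t) = (t + t)*(t + (2 - 1*5)) = (2*t)*(t + (2 - 5)) = (2*t)*(t - 3) = (2*t)*(-3 + t) = 2*t*(-3 + t))
1/(6160 - 10*(E(1) + 26)) = 1/(6160 - 10*(2*1*(-3 + 1) + 26)) = 1/(6160 - 10*(2*1*(-2) + 26)) = 1/(6160 - 10*(-4 + 26)) = 1/(6160 - 10*22) = 1/(6160 - 220) = 1/5940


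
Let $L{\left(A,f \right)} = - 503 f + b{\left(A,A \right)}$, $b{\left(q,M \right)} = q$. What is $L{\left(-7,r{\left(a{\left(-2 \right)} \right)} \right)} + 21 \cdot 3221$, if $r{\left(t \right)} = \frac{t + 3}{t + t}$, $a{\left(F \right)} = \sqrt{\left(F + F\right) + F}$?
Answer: $\frac{134765}{2} + \frac{503 i \sqrt{6}}{4} \approx 67383.0 + 308.02 i$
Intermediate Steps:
$a{\left(F \right)} = \sqrt{3} \sqrt{F}$ ($a{\left(F \right)} = \sqrt{2 F + F} = \sqrt{3 F} = \sqrt{3} \sqrt{F}$)
$r{\left(t \right)} = \frac{3 + t}{2 t}$
$L{\left(A,f \right)} = A - 503 f$ ($L{\left(A,f \right)} = - 503 f + A = A - 503 f$)
$L{\left(-7,r{\left(a{\left(-2 \right)} \right)} \right)} + 21 \cdot 3221 = \left(-7 - 503 \frac{3 + \sqrt{3} \sqrt{-2}}{2 \sqrt{3} \sqrt{-2}}\right) + 21 \cdot 3221 = \left(-7 - 503 \frac{3 + \sqrt{3} i \sqrt{2}}{2 \sqrt{3} i \sqrt{2}}\right) + 67641 = \left(-7 - 503 \frac{3 + i \sqrt{6}}{2 i \sqrt{6}}\right) + 67641 = \left(-7 - 503 \frac{- \frac{i \sqrt{6}}{6} \left(3 + i \sqrt{6}\right)}{2}\right) + 67641 = \left(-7 - 503 \left(- \frac{i \sqrt{6} \left(3 + i \sqrt{6}\right)}{12}\right)\right) + 67641 = \left(-7 + \frac{503 i \sqrt{6} \left(3 + i \sqrt{6}\right)}{12}\right) + 67641 = 67634 + \frac{503 i \sqrt{6} \left(3 + i \sqrt{6}\right)}{12}$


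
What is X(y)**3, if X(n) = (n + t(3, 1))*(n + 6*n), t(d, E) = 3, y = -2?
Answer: -2744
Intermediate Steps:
X(n) = 7*n*(3 + n) (X(n) = (n + 3)*(n + 6*n) = (3 + n)*(7*n) = 7*n*(3 + n))
X(y)**3 = (7*(-2)*(3 - 2))**3 = (7*(-2)*1)**3 = (-14)**3 = -2744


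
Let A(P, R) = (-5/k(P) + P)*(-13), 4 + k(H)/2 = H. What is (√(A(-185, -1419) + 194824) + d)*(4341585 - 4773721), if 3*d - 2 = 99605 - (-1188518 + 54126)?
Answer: -177751797288 - 216068*√3131204874/63 ≈ -1.7794e+11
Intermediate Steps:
d = 411333 (d = ⅔ + (99605 - (-1188518 + 54126))/3 = ⅔ + (99605 - 1*(-1134392))/3 = ⅔ + (99605 + 1134392)/3 = ⅔ + (⅓)*1233997 = ⅔ + 1233997/3 = 411333)
k(H) = -8 + 2*H
A(P, R) = -13*P + 65/(-8 + 2*P) (A(P, R) = (-5/(-8 + 2*P) + P)*(-13) = (P - 5/(-8 + 2*P))*(-13) = -13*P + 65/(-8 + 2*P))
(√(A(-185, -1419) + 194824) + d)*(4341585 - 4773721) = (√(13*(5 - 2*(-185)*(-4 - 185))/(2*(-4 - 185)) + 194824) + 411333)*(4341585 - 4773721) = (√((13/2)*(5 - 2*(-185)*(-189))/(-189) + 194824) + 411333)*(-432136) = (√((13/2)*(-1/189)*(5 - 69930) + 194824) + 411333)*(-432136) = (√((13/2)*(-1/189)*(-69925) + 194824) + 411333)*(-432136) = (√(909025/378 + 194824) + 411333)*(-432136) = (√(74552497/378) + 411333)*(-432136) = (√3131204874/126 + 411333)*(-432136) = (411333 + √3131204874/126)*(-432136) = -177751797288 - 216068*√3131204874/63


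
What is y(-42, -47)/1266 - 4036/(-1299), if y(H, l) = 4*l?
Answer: 270298/91363 ≈ 2.9585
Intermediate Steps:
y(-42, -47)/1266 - 4036/(-1299) = (4*(-47))/1266 - 4036/(-1299) = -188*1/1266 - 4036*(-1/1299) = -94/633 + 4036/1299 = 270298/91363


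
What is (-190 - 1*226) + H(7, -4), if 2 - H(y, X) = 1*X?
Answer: -410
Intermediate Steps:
H(y, X) = 2 - X
(-190 - 1*226) + H(7, -4) = (-190 - 1*226) + (2 - 1*(-4)) = (-190 - 226) + (2 + 4) = -416 + 6 = -410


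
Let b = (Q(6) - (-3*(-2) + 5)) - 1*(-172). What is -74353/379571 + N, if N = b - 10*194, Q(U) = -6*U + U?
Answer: -686718292/379571 ≈ -1809.2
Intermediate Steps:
Q(U) = -5*U
b = 131 (b = (-5*6 - (-3*(-2) + 5)) - 1*(-172) = (-30 - (6 + 5)) + 172 = (-30 - 1*11) + 172 = (-30 - 11) + 172 = -41 + 172 = 131)
N = -1809 (N = 131 - 10*194 = 131 - 1940 = -1809)
-74353/379571 + N = -74353/379571 - 1809 = -686718292/379571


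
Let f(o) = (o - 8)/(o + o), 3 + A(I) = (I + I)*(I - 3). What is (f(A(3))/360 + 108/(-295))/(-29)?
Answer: 46007/3695760 ≈ 0.012449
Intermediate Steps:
A(I) = -3 + 2*I*(-3 + I) (A(I) = -3 + (I + I)*(I - 3) = -3 + (2*I)*(-3 + I) = -3 + 2*I*(-3 + I))
f(o) = (-8 + o)/(2*o) (f(o) = (-8 + o)/((2*o)) = (-8 + o)*(1/(2*o)) = (-8 + o)/(2*o))
(f(A(3))/360 + 108/(-295))/(-29) = (((-8 + (-3 - 6*3 + 2*3**2))/(2*(-3 - 6*3 + 2*3**2)))/360 + 108/(-295))/(-29) = (((-8 + (-3 - 18 + 2*9))/(2*(-3 - 18 + 2*9)))*(1/360) + 108*(-1/295))*(-1/29) = (((-8 + (-3 - 18 + 18))/(2*(-3 - 18 + 18)))*(1/360) - 108/295)*(-1/29) = (((1/2)*(-8 - 3)/(-3))*(1/360) - 108/295)*(-1/29) = (((1/2)*(-1/3)*(-11))*(1/360) - 108/295)*(-1/29) = ((11/6)*(1/360) - 108/295)*(-1/29) = (11/2160 - 108/295)*(-1/29) = -46007/127440*(-1/29) = 46007/3695760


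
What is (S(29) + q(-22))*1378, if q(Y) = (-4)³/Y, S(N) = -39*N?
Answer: -17099602/11 ≈ -1.5545e+6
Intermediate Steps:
q(Y) = -64/Y
(S(29) + q(-22))*1378 = (-39*29 - 64/(-22))*1378 = (-1131 - 64*(-1/22))*1378 = (-1131 + 32/11)*1378 = -12409/11*1378 = -17099602/11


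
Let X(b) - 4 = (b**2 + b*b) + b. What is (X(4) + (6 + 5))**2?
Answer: 2601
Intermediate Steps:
X(b) = 4 + b + 2*b**2 (X(b) = 4 + ((b**2 + b*b) + b) = 4 + ((b**2 + b**2) + b) = 4 + (2*b**2 + b) = 4 + (b + 2*b**2) = 4 + b + 2*b**2)
(X(4) + (6 + 5))**2 = ((4 + 4 + 2*4**2) + (6 + 5))**2 = ((4 + 4 + 2*16) + 11)**2 = ((4 + 4 + 32) + 11)**2 = (40 + 11)**2 = 51**2 = 2601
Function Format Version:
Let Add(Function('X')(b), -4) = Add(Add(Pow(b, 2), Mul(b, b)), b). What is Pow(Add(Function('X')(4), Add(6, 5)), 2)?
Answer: 2601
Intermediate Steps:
Function('X')(b) = Add(4, b, Mul(2, Pow(b, 2))) (Function('X')(b) = Add(4, Add(Add(Pow(b, 2), Mul(b, b)), b)) = Add(4, Add(Add(Pow(b, 2), Pow(b, 2)), b)) = Add(4, Add(Mul(2, Pow(b, 2)), b)) = Add(4, Add(b, Mul(2, Pow(b, 2)))) = Add(4, b, Mul(2, Pow(b, 2))))
Pow(Add(Function('X')(4), Add(6, 5)), 2) = Pow(Add(Add(4, 4, Mul(2, Pow(4, 2))), Add(6, 5)), 2) = Pow(Add(Add(4, 4, Mul(2, 16)), 11), 2) = Pow(Add(Add(4, 4, 32), 11), 2) = Pow(Add(40, 11), 2) = Pow(51, 2) = 2601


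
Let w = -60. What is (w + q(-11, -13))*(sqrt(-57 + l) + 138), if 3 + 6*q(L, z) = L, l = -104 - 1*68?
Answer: -8602 - 187*I*sqrt(229)/3 ≈ -8602.0 - 943.27*I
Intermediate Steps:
l = -172 (l = -104 - 68 = -172)
q(L, z) = -1/2 + L/6
(w + q(-11, -13))*(sqrt(-57 + l) + 138) = (-60 + (-1/2 + (1/6)*(-11)))*(sqrt(-57 - 172) + 138) = (-60 + (-1/2 - 11/6))*(sqrt(-229) + 138) = (-60 - 7/3)*(I*sqrt(229) + 138) = -187*(138 + I*sqrt(229))/3 = -8602 - 187*I*sqrt(229)/3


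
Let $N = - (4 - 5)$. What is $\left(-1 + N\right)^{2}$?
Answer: $0$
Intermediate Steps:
$N = 1$ ($N = \left(-1\right) \left(-1\right) = 1$)
$\left(-1 + N\right)^{2} = \left(-1 + 1\right)^{2} = 0^{2} = 0$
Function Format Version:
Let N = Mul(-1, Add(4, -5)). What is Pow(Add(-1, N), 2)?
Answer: 0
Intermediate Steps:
N = 1 (N = Mul(-1, -1) = 1)
Pow(Add(-1, N), 2) = Pow(Add(-1, 1), 2) = Pow(0, 2) = 0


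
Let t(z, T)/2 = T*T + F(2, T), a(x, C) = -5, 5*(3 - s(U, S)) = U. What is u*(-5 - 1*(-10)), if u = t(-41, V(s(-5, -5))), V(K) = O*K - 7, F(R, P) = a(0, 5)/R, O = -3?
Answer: 3585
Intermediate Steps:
s(U, S) = 3 - U/5
F(R, P) = -5/R
V(K) = -7 - 3*K (V(K) = -3*K - 7 = -7 - 3*K)
t(z, T) = -5 + 2*T² (t(z, T) = 2*(T*T - 5/2) = 2*(T² - 5*½) = 2*(T² - 5/2) = 2*(-5/2 + T²) = -5 + 2*T²)
u = 717 (u = -5 + 2*(-7 - 3*(3 - ⅕*(-5)))² = -5 + 2*(-7 - 3*(3 + 1))² = -5 + 2*(-7 - 3*4)² = -5 + 2*(-7 - 12)² = -5 + 2*(-19)² = -5 + 2*361 = -5 + 722 = 717)
u*(-5 - 1*(-10)) = 717*(-5 - 1*(-10)) = 717*(-5 + 10) = 717*5 = 3585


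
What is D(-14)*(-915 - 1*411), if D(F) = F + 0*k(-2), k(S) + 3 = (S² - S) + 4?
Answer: 18564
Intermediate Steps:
k(S) = 1 + S² - S (k(S) = -3 + ((S² - S) + 4) = -3 + (4 + S² - S) = 1 + S² - S)
D(F) = F (D(F) = F + 0*(1 + (-2)² - 1*(-2)) = F + 0*(1 + 4 + 2) = F + 0*7 = F + 0 = F)
D(-14)*(-915 - 1*411) = -14*(-915 - 1*411) = -14*(-915 - 411) = -14*(-1326) = 18564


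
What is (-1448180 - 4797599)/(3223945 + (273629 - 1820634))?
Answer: -6245779/1676940 ≈ -3.7245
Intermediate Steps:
(-1448180 - 4797599)/(3223945 + (273629 - 1820634)) = -6245779/(3223945 - 1547005) = -6245779/1676940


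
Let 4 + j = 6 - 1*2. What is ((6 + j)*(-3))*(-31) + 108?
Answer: 666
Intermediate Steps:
j = 0 (j = -4 + (6 - 1*2) = -4 + (6 - 2) = -4 + 4 = 0)
((6 + j)*(-3))*(-31) + 108 = ((6 + 0)*(-3))*(-31) + 108 = (6*(-3))*(-31) + 108 = -18*(-31) + 108 = 558 + 108 = 666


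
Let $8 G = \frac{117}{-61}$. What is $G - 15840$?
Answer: $- \frac{7730037}{488} \approx -15840.0$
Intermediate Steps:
$G = - \frac{117}{488}$ ($G = \frac{117 \frac{1}{-61}}{8} = \frac{117 \left(- \frac{1}{61}\right)}{8} = \frac{1}{8} \left(- \frac{117}{61}\right) = - \frac{117}{488} \approx -0.23975$)
$G - 15840 = - \frac{117}{488} - 15840 = - \frac{7730037}{488}$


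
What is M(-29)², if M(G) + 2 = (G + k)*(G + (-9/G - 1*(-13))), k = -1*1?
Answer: 184742464/841 ≈ 2.1967e+5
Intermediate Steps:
k = -1
M(G) = -2 + (-1 + G)*(13 + G - 9/G) (M(G) = -2 + (G - 1)*(G + (-9/G - 1*(-13))) = -2 + (-1 + G)*(G + (-9/G + 13)) = -2 + (-1 + G)*(G + (13 - 9/G)) = -2 + (-1 + G)*(13 + G - 9/G))
M(-29)² = (-24 + (-29)² + 9/(-29) + 12*(-29))² = (-24 + 841 + 9*(-1/29) - 348)² = (-24 + 841 - 9/29 - 348)² = (13592/29)² = 184742464/841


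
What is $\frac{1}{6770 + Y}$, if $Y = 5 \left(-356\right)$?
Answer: $\frac{1}{4990} \approx 0.0002004$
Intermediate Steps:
$Y = -1780$
$\frac{1}{6770 + Y} = \frac{1}{6770 - 1780} = \frac{1}{4990}$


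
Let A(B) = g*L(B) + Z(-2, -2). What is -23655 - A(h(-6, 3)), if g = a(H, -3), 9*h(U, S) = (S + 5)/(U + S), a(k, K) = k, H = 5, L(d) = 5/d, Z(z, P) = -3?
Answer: -188541/8 ≈ -23568.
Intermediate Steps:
h(U, S) = (5 + S)/(9*(S + U)) (h(U, S) = ((S + 5)/(U + S))/9 = ((5 + S)/(S + U))/9 = (5 + S)/(9*(S + U)))
g = 5
A(B) = -3 + 25/B (A(B) = 5*(5/B) - 3 = 25/B - 3 = -3 + 25/B)
-23655 - A(h(-6, 3)) = -23655 - (-3 + 25/(((5 + 3)/(9*(3 - 6))))) = -23655 - (-3 + 25/(((⅑)*8/(-3)))) = -23655 - (-3 + 25/(((⅑)*(-⅓)*8))) = -23655 - (-3 + 25/(-8/27)) = -23655 - (-3 + 25*(-27/8)) = -23655 - (-3 - 675/8) = -23655 - 1*(-699/8) = -23655 + 699/8 = -188541/8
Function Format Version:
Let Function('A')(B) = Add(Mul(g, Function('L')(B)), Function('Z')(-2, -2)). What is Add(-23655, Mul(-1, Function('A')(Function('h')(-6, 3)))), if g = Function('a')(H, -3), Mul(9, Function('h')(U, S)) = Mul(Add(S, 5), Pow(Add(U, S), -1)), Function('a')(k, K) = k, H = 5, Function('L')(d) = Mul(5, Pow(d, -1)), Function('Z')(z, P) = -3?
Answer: Rational(-188541, 8) ≈ -23568.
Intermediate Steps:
Function('h')(U, S) = Mul(Rational(1, 9), Pow(Add(S, U), -1), Add(5, S)) (Function('h')(U, S) = Mul(Rational(1, 9), Mul(Add(S, 5), Pow(Add(U, S), -1))) = Mul(Rational(1, 9), Mul(Add(5, S), Pow(Add(S, U), -1))) = Mul(Rational(1, 9), Mul(Pow(Add(S, U), -1), Add(5, S))) = Mul(Rational(1, 9), Pow(Add(S, U), -1), Add(5, S)))
g = 5
Function('A')(B) = Add(-3, Mul(25, Pow(B, -1))) (Function('A')(B) = Add(Mul(5, Mul(5, Pow(B, -1))), -3) = Add(Mul(25, Pow(B, -1)), -3) = Add(-3, Mul(25, Pow(B, -1))))
Add(-23655, Mul(-1, Function('A')(Function('h')(-6, 3)))) = Add(-23655, Mul(-1, Add(-3, Mul(25, Pow(Mul(Rational(1, 9), Pow(Add(3, -6), -1), Add(5, 3)), -1))))) = Add(-23655, Mul(-1, Add(-3, Mul(25, Pow(Mul(Rational(1, 9), Pow(-3, -1), 8), -1))))) = Add(-23655, Mul(-1, Add(-3, Mul(25, Pow(Mul(Rational(1, 9), Rational(-1, 3), 8), -1))))) = Add(-23655, Mul(-1, Add(-3, Mul(25, Pow(Rational(-8, 27), -1))))) = Add(-23655, Mul(-1, Add(-3, Mul(25, Rational(-27, 8))))) = Add(-23655, Mul(-1, Add(-3, Rational(-675, 8)))) = Add(-23655, Mul(-1, Rational(-699, 8))) = Add(-23655, Rational(699, 8)) = Rational(-188541, 8)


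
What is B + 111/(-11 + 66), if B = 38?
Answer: 2201/55 ≈ 40.018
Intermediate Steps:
B + 111/(-11 + 66) = 38 + 111/(-11 + 66) = 38 + 111/55 = 2201/55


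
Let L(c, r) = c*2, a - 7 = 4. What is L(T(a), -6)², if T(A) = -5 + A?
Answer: 144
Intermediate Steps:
a = 11 (a = 7 + 4 = 11)
L(c, r) = 2*c
L(T(a), -6)² = (2*(-5 + 11))² = (2*6)² = 12² = 144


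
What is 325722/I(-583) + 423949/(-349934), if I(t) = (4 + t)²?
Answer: -9381294787/39104074698 ≈ -0.23991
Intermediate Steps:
325722/I(-583) + 423949/(-349934) = 325722/((4 - 583)²) + 423949/(-349934) = 325722/((-579)²) + 423949*(-1/349934) = 325722/335241 - 423949/349934 = 325722*(1/335241) - 423949/349934 = 108574/111747 - 423949/349934 = -9381294787/39104074698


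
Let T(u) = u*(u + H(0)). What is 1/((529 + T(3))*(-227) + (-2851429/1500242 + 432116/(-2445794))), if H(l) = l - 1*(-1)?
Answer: -1834641441074/225310622597230567 ≈ -8.1427e-6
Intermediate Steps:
H(l) = 1 + l (H(l) = l + 1 = 1 + l)
T(u) = u*(1 + u) (T(u) = u*(u + (1 + 0)) = u*(u + 1) = u*(1 + u))
1/((529 + T(3))*(-227) + (-2851429/1500242 + 432116/(-2445794))) = 1/((529 + 3*(1 + 3))*(-227) + (-2851429/1500242 + 432116/(-2445794))) = 1/((529 + 3*4)*(-227) + (-2851429*1/1500242 + 432116*(-1/2445794))) = 1/((529 + 12)*(-227) + (-2851429/1500242 - 216058/1222897)) = 1/(541*(-227) - 3811143255849/1834641441074) = 1/(-122807 - 3811143255849/1834641441074) = 1/(-225310622597230567/1834641441074) = -1834641441074/225310622597230567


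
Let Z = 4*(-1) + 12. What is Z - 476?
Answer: -468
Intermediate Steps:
Z = 8 (Z = -4 + 12 = 8)
Z - 476 = 8 - 476 = -468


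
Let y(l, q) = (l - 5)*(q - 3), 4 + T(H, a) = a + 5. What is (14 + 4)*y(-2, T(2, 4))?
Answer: -252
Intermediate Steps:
T(H, a) = 1 + a (T(H, a) = -4 + (a + 5) = -4 + (5 + a) = 1 + a)
y(l, q) = (-5 + l)*(-3 + q)
(14 + 4)*y(-2, T(2, 4)) = (14 + 4)*(15 - 5*(1 + 4) - 3*(-2) - 2*(1 + 4)) = 18*(15 - 5*5 + 6 - 2*5) = 18*(15 - 25 + 6 - 10) = 18*(-14) = -252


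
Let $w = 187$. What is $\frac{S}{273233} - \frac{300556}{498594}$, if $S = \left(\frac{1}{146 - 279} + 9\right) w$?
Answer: $- \frac{5405345094298}{9059450237733} \approx -0.59665$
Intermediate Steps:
$S = \frac{223652}{133}$ ($S = \left(\frac{1}{146 - 279} + 9\right) 187 = \left(\frac{1}{-133} + 9\right) 187 = \left(- \frac{1}{133} + 9\right) 187 = \frac{1196}{133} \cdot 187 = \frac{223652}{133} \approx 1681.6$)
$\frac{S}{273233} - \frac{300556}{498594} = \frac{223652}{133 \cdot 273233} - \frac{300556}{498594} = \frac{223652}{133} \cdot \frac{1}{273233} - \frac{150278}{249297} = \frac{223652}{36339989} - \frac{150278}{249297} = - \frac{5405345094298}{9059450237733}$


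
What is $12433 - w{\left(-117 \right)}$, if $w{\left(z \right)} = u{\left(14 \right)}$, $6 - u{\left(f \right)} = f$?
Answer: $12441$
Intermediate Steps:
$u{\left(f \right)} = 6 - f$
$w{\left(z \right)} = -8$ ($w{\left(z \right)} = 6 - 14 = -8$)
$12433 - w{\left(-117 \right)} = 12433 - -8 = 12433 + 8 = 12441$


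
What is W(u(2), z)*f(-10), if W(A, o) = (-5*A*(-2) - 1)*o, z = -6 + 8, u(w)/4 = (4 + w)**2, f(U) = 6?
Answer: 17268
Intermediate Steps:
u(w) = 4*(4 + w)**2
z = 2
W(A, o) = o*(-1 + 10*A) (W(A, o) = (10*A - 1)*o = (-1 + 10*A)*o = o*(-1 + 10*A))
W(u(2), z)*f(-10) = (2*(-1 + 10*(4*(4 + 2)**2)))*6 = (2*(-1 + 10*(4*6**2)))*6 = (2*(-1 + 10*(4*36)))*6 = (2*(-1 + 10*144))*6 = (2*(-1 + 1440))*6 = (2*1439)*6 = 2878*6 = 17268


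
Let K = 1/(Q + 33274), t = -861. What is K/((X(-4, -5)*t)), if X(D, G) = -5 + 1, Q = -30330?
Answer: 1/10139136 ≈ 9.8628e-8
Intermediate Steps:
X(D, G) = -4
K = 1/2944 (K = 1/(-30330 + 33274) = 1/2944 ≈ 0.00033967)
K/((X(-4, -5)*t)) = 1/(2944*((-4*(-861)))) = (1/2944)/3444 = (1/2944)*(1/3444) = 1/10139136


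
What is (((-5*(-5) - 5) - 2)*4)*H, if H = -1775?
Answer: -127800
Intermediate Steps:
(((-5*(-5) - 5) - 2)*4)*H = (((-5*(-5) - 5) - 2)*4)*(-1775) = (((25 - 5) - 2)*4)*(-1775) = ((20 - 2)*4)*(-1775) = (18*4)*(-1775) = 72*(-1775) = -127800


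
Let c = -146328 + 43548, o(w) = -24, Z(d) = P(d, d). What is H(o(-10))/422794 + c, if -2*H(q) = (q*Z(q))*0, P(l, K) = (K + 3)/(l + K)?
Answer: -102780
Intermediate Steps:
P(l, K) = (3 + K)/(K + l)
Z(d) = (3 + d)/(2*d) (Z(d) = (3 + d)/(d + d) = (3 + d)/((2*d)) = (1/(2*d))*(3 + d) = (3 + d)/(2*d))
c = -102780
H(q) = 0 (H(q) = -q*((3 + q)/(2*q))*0/2 = -(3/2 + q/2)*0/2 = -½*0 = 0)
H(o(-10))/422794 + c = 0/422794 - 102780 = 0*(1/422794) - 102780 = 0 - 102780 = -102780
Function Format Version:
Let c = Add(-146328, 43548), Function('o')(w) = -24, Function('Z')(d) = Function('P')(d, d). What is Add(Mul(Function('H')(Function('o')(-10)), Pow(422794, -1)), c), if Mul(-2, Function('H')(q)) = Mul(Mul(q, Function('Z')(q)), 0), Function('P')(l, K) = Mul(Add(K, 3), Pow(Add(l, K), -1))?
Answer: -102780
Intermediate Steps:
Function('P')(l, K) = Mul(Pow(Add(K, l), -1), Add(3, K)) (Function('P')(l, K) = Mul(Add(3, K), Pow(Add(K, l), -1)) = Mul(Pow(Add(K, l), -1), Add(3, K)))
Function('Z')(d) = Mul(Rational(1, 2), Pow(d, -1), Add(3, d)) (Function('Z')(d) = Mul(Pow(Add(d, d), -1), Add(3, d)) = Mul(Pow(Mul(2, d), -1), Add(3, d)) = Mul(Mul(Rational(1, 2), Pow(d, -1)), Add(3, d)) = Mul(Rational(1, 2), Pow(d, -1), Add(3, d)))
c = -102780
Function('H')(q) = 0 (Function('H')(q) = Mul(Rational(-1, 2), Mul(Mul(q, Mul(Rational(1, 2), Pow(q, -1), Add(3, q))), 0)) = Mul(Rational(-1, 2), Mul(Add(Rational(3, 2), Mul(Rational(1, 2), q)), 0)) = Mul(Rational(-1, 2), 0) = 0)
Add(Mul(Function('H')(Function('o')(-10)), Pow(422794, -1)), c) = Add(Mul(0, Pow(422794, -1)), -102780) = Add(Mul(0, Rational(1, 422794)), -102780) = Add(0, -102780) = -102780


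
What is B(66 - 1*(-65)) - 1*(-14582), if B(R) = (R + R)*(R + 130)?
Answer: 82964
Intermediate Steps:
B(R) = 2*R*(130 + R) (B(R) = (2*R)*(130 + R) = 2*R*(130 + R))
B(66 - 1*(-65)) - 1*(-14582) = 2*(66 - 1*(-65))*(130 + (66 - 1*(-65))) - 1*(-14582) = 2*(66 + 65)*(130 + (66 + 65)) + 14582 = 2*131*(130 + 131) + 14582 = 2*131*261 + 14582 = 68382 + 14582 = 82964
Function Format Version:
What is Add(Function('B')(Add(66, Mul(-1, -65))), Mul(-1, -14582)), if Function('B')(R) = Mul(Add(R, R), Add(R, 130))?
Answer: 82964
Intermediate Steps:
Function('B')(R) = Mul(2, R, Add(130, R)) (Function('B')(R) = Mul(Mul(2, R), Add(130, R)) = Mul(2, R, Add(130, R)))
Add(Function('B')(Add(66, Mul(-1, -65))), Mul(-1, -14582)) = Add(Mul(2, Add(66, Mul(-1, -65)), Add(130, Add(66, Mul(-1, -65)))), Mul(-1, -14582)) = Add(Mul(2, Add(66, 65), Add(130, Add(66, 65))), 14582) = Add(Mul(2, 131, Add(130, 131)), 14582) = Add(Mul(2, 131, 261), 14582) = Add(68382, 14582) = 82964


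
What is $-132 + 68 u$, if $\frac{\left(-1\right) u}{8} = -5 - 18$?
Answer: $12380$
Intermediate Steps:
$u = 184$ ($u = - 8 \left(-5 - 18\right) = \left(-8\right) \left(-23\right) = 184$)
$-132 + 68 u = -132 + 68 \cdot 184 = -132 + 12512 = 12380$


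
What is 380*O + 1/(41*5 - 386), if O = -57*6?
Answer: -23522761/181 ≈ -1.2996e+5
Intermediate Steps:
O = -342
380*O + 1/(41*5 - 386) = 380*(-342) + 1/(41*5 - 386) = -129960 + 1/(205 - 386) = -129960 + 1/(-181) = -129960 - 1/181 = -23522761/181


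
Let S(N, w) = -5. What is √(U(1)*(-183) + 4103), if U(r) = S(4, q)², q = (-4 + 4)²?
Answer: 2*I*√118 ≈ 21.726*I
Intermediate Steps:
q = 0 (q = 0² = 0)
U(r) = 25 (U(r) = (-5)² = 25)
√(U(1)*(-183) + 4103) = √(25*(-183) + 4103) = √(-4575 + 4103) = √(-472) = 2*I*√118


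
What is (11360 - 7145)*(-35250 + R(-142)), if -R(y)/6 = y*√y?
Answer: -148578750 + 3591180*I*√142 ≈ -1.4858e+8 + 4.2794e+7*I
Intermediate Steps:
R(y) = -6*y^(3/2) (R(y) = -6*y*√y = -6*y^(3/2))
(11360 - 7145)*(-35250 + R(-142)) = (11360 - 7145)*(-35250 - (-852)*I*√142) = 4215*(-35250 - (-852)*I*√142) = 4215*(-35250 + 852*I*√142) = -148578750 + 3591180*I*√142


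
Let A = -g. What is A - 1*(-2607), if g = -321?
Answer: 2928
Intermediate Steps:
A = 321 (A = -1*(-321) = 321)
A - 1*(-2607) = 321 - 1*(-2607) = 321 + 2607 = 2928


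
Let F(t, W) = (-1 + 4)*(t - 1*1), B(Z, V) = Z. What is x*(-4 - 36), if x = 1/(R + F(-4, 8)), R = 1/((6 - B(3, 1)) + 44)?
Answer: 235/88 ≈ 2.6705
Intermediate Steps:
F(t, W) = -3 + 3*t (F(t, W) = 3*(t - 1) = 3*(-1 + t) = -3 + 3*t)
R = 1/47 (R = 1/((6 - 1*3) + 44) = 1/((6 - 3) + 44) = 1/(3 + 44) = 1/47 ≈ 0.021277)
x = -47/704 (x = 1/(1/47 + (-3 + 3*(-4))) = 1/(1/47 + (-3 - 12)) = 1/(1/47 - 15) = 1/(-704/47) = -47/704 ≈ -0.066761)
x*(-4 - 36) = -47*(-4 - 36)/704 = -47/704*(-40) = 235/88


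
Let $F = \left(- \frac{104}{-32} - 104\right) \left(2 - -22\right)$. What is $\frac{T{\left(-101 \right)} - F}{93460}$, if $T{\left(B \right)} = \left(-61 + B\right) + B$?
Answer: $\frac{431}{18692} \approx 0.023058$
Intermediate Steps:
$T{\left(B \right)} = -61 + 2 B$
$F = -2418$ ($F = \left(\left(-104\right) \left(- \frac{1}{32}\right) - 104\right) \left(2 + 22\right) = \left(\frac{13}{4} - 104\right) 24 = \left(- \frac{403}{4}\right) 24 = -2418$)
$\frac{T{\left(-101 \right)} - F}{93460} = \frac{\left(-61 + 2 \left(-101\right)\right) - -2418}{93460} = \left(\left(-61 - 202\right) + 2418\right) \frac{1}{93460} = \left(-263 + 2418\right) \frac{1}{93460} = 2155 \cdot \frac{1}{93460} = \frac{431}{18692}$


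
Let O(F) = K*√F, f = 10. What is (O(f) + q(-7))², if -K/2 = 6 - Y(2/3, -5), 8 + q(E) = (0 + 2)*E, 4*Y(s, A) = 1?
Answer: 3613/2 + 506*√10 ≈ 3406.6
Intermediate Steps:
Y(s, A) = ¼ (Y(s, A) = (¼)*1 = ¼)
q(E) = -8 + 2*E (q(E) = -8 + (0 + 2)*E = -8 + 2*E)
K = -23/2 (K = -2*(6 - 1*¼) = -2*(6 - ¼) = -2*23/4 = -23/2 ≈ -11.500)
O(F) = -23*√F/2
(O(f) + q(-7))² = (-23*√10/2 + (-8 + 2*(-7)))² = (-23*√10/2 + (-8 - 14))² = (-23*√10/2 - 22)² = (-22 - 23*√10/2)²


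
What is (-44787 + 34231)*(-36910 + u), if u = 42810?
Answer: -62280400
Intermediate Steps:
(-44787 + 34231)*(-36910 + u) = (-44787 + 34231)*(-36910 + 42810) = -10556*5900 = -62280400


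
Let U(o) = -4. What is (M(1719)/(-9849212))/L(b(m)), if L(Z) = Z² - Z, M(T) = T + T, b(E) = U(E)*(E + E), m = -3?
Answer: -573/906127504 ≈ -6.3236e-7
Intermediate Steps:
b(E) = -8*E (b(E) = -4*(E + E) = -8*E)
M(T) = 2*T
(M(1719)/(-9849212))/L(b(m)) = ((2*1719)/(-9849212))/(((-8*(-3))*(-1 - 8*(-3)))) = (3438*(-1/9849212))/((24*(-1 + 24))) = -1719/(4924606*(24*23)) = -1719/4924606/552 = -1719/4924606*1/552 = -573/906127504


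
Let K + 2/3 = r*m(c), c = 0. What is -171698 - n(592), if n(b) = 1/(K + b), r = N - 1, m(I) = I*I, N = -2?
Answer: -304592255/1774 ≈ -1.7170e+5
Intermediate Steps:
m(I) = I²
r = -3 (r = -2 - 1 = -3)
K = -⅔ (K = -⅔ - 3*0² = -⅔ - 3*0 = -⅔ + 0 = -⅔ ≈ -0.66667)
n(b) = 1/(-⅔ + b)
-171698 - n(592) = -171698 - 3/(-2 + 3*592) = -171698 - 3/(-2 + 1776) = -171698 - 3/1774 = -304592255/1774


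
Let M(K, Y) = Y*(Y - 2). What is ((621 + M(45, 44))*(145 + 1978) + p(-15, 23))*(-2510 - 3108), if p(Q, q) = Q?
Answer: -29447713296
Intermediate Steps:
M(K, Y) = Y*(-2 + Y)
((621 + M(45, 44))*(145 + 1978) + p(-15, 23))*(-2510 - 3108) = ((621 + 44*(-2 + 44))*(145 + 1978) - 15)*(-2510 - 3108) = ((621 + 44*42)*2123 - 15)*(-5618) = ((621 + 1848)*2123 - 15)*(-5618) = (2469*2123 - 15)*(-5618) = (5241687 - 15)*(-5618) = 5241672*(-5618) = -29447713296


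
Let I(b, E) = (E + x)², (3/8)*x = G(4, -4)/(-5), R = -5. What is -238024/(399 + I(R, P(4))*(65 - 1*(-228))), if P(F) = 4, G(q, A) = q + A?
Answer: -238024/5087 ≈ -46.791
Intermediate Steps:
G(q, A) = A + q
x = 0 (x = 8*((-4 + 4)/(-5))/3 = 8*(0*(-⅕))/3 = (8/3)*0 = 0)
I(b, E) = E² (I(b, E) = (E + 0)² = E²)
-238024/(399 + I(R, P(4))*(65 - 1*(-228))) = -238024/(399 + 4²*(65 - 1*(-228))) = -238024/(399 + 16*(65 + 228)) = -238024/(399 + 16*293) = -238024/(399 + 4688) = -238024/5087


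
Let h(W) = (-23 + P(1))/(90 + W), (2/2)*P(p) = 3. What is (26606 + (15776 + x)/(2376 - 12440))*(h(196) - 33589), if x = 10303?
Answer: -1286002847714085/1439152 ≈ -8.9358e+8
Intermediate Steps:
P(p) = 3
h(W) = -20/(90 + W) (h(W) = (-23 + 3)/(90 + W) = -20/(90 + W))
(26606 + (15776 + x)/(2376 - 12440))*(h(196) - 33589) = (26606 + (15776 + 10303)/(2376 - 12440))*(-20/(90 + 196) - 33589) = (26606 + 26079/(-10064))*(-20/286 - 33589) = (26606 + 26079*(-1/10064))*(-20*1/286 - 33589) = (26606 - 26079/10064)*(-10/143 - 33589) = (267736705/10064)*(-4803237/143) = -1286002847714085/1439152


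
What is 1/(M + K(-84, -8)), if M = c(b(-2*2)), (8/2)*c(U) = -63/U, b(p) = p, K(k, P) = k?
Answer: -16/1281 ≈ -0.012490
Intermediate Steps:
c(U) = -63/(4*U) (c(U) = (-63/U)/4 = -63/(4*U))
M = 63/16 (M = -63/(4*((-2*2))) = -63/4/(-4) = -63/4*(-¼) = 63/16 ≈ 3.9375)
1/(M + K(-84, -8)) = 1/(63/16 - 84) = 1/(-1281/16) = -16/1281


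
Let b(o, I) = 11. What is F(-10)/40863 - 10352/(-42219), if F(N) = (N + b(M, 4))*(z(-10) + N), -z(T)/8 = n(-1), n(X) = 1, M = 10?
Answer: 140751278/575064999 ≈ 0.24476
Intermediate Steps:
z(T) = -8 (z(T) = -8*1 = -8)
F(N) = (-8 + N)*(11 + N) (F(N) = (N + 11)*(-8 + N) = (11 + N)*(-8 + N) = (-8 + N)*(11 + N))
F(-10)/40863 - 10352/(-42219) = (-88 + (-10)² + 3*(-10))/40863 - 10352/(-42219) = (-88 + 100 - 30)*(1/40863) - 10352*(-1/42219) = -18*1/40863 + 10352/42219 = -6/13621 + 10352/42219 = 140751278/575064999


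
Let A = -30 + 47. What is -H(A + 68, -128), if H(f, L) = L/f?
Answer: 128/85 ≈ 1.5059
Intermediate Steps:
A = 17
-H(A + 68, -128) = -(-128)/(17 + 68) = -(-128)/85 = -1*(-128/85) = 128/85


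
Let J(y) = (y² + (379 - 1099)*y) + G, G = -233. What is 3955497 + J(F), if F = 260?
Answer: 3835664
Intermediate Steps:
J(y) = -233 + y² - 720*y (J(y) = (y² + (379 - 1099)*y) - 233 = (y² - 720*y) - 233 = -233 + y² - 720*y)
3955497 + J(F) = 3955497 + (-233 + 260² - 720*260) = 3955497 + (-233 + 67600 - 187200) = 3955497 - 119833 = 3835664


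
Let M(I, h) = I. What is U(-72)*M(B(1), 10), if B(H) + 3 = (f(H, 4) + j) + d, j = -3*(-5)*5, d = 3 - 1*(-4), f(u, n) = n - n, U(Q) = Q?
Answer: -5688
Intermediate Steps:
f(u, n) = 0
d = 7 (d = 3 + 4 = 7)
j = 75 (j = 15*5 = 75)
B(H) = 79 (B(H) = -3 + ((0 + 75) + 7) = -3 + (75 + 7) = -3 + 82 = 79)
U(-72)*M(B(1), 10) = -72*79 = -5688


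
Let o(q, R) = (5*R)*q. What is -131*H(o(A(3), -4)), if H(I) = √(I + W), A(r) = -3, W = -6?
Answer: -393*√6 ≈ -962.65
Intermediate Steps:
o(q, R) = 5*R*q
H(I) = √(-6 + I) (H(I) = √(I - 6) = √(-6 + I))
-131*H(o(A(3), -4)) = -131*√(-6 + 5*(-4)*(-3)) = -131*√(-6 + 60) = -393*√6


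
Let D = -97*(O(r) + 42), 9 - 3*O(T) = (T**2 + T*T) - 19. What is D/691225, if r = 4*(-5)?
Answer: 62662/2073675 ≈ 0.030218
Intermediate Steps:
r = -20
O(T) = 28/3 - 2*T**2/3 (O(T) = 3 - ((T**2 + T*T) - 19)/3 = 3 - ((T**2 + T**2) - 19)/3 = 3 - (2*T**2 - 19)/3 = 3 - (-19 + 2*T**2)/3 = 3 + (19/3 - 2*T**2/3) = 28/3 - 2*T**2/3)
D = 62662/3 (D = -97*((28/3 - 2/3*(-20)**2) + 42) = -97*((28/3 - 2/3*400) + 42) = -97*((28/3 - 800/3) + 42) = -97*(-772/3 + 42) = -97*(-646/3) = 62662/3 ≈ 20887.)
D/691225 = (62662/3)/691225 = (62662/3)*(1/691225) = 62662/2073675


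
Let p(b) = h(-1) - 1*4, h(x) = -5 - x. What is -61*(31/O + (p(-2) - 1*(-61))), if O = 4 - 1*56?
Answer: -166225/52 ≈ -3196.6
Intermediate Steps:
O = -52 (O = 4 - 56 = -52)
p(b) = -8 (p(b) = (-5 - 1*(-1)) - 1*4 = (-5 + 1) - 4 = -4 - 4 = -8)
-61*(31/O + (p(-2) - 1*(-61))) = -61*(31/(-52) + (-8 - 1*(-61))) = -61*(31*(-1/52) + (-8 + 61)) = -61*(-31/52 + 53) = -61*2725/52 = -166225/52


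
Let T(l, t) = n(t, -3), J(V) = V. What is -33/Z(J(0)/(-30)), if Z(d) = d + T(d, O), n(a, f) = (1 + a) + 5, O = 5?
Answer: -3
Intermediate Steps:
n(a, f) = 6 + a
T(l, t) = 6 + t
Z(d) = 11 + d (Z(d) = d + (6 + 5) = d + 11 = 11 + d)
-33/Z(J(0)/(-30)) = -33/(11 + 0/(-30)) = -33/(11 + 0*(-1/30)) = -33/(11 + 0) = -33/11 = -33*1/11 = -3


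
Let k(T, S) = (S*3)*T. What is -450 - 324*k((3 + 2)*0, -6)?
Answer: -450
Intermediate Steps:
k(T, S) = 3*S*T (k(T, S) = (3*S)*T = 3*S*T)
-450 - 324*k((3 + 2)*0, -6) = -450 - 972*(-6)*(3 + 2)*0 = -450 - 972*(-6)*5*0 = -450 - 972*(-6)*0 = -450 - 324*0 = -450 + 0 = -450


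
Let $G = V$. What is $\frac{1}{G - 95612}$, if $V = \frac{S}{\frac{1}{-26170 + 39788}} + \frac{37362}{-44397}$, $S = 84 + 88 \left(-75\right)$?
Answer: $- \frac{14799}{1314602581954} \approx -1.1257 \cdot 10^{-8}$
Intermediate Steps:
$S = -6516$ ($S = 84 - 6600 = -6516$)
$V = - \frac{1313187619966}{14799}$ ($V = - \frac{6516}{\frac{1}{-26170 + 39788}} + \frac{37362}{-44397} = - \frac{6516}{\frac{1}{13618}} + 37362 \left(- \frac{1}{44397}\right) = - 6516 \frac{1}{\frac{1}{13618}} - \frac{12454}{14799} = \left(-6516\right) 13618 - \frac{12454}{14799} = -88734888 - \frac{12454}{14799} = - \frac{1313187619966}{14799} \approx -8.8735 \cdot 10^{7}$)
$G = - \frac{1313187619966}{14799} \approx -8.8735 \cdot 10^{7}$
$\frac{1}{G - 95612} = \frac{1}{- \frac{1313187619966}{14799} - 95612} = \frac{1}{- \frac{1314602581954}{14799}} = - \frac{14799}{1314602581954}$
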